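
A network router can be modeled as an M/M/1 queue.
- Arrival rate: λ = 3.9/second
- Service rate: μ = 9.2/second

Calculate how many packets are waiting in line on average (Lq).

ρ = λ/μ = 3.9/9.2 = 0.4239
For M/M/1: Lq = λ²/(μ(μ-λ))
Lq = 15.21/(9.2 × 5.30)
Lq = 0.3119 packets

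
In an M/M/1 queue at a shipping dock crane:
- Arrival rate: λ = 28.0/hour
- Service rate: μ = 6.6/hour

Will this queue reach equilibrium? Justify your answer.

Stability requires ρ = λ/(cμ) < 1
ρ = 28.0/(1 × 6.6) = 28.0/6.60 = 4.2424
Since 4.2424 ≥ 1, the system is UNSTABLE.
Queue grows without bound. Need μ > λ = 28.0.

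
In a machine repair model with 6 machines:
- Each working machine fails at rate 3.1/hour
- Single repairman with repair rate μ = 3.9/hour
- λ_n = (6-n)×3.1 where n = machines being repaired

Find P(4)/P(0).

P(4)/P(0) = ∏_{i=0}^{4-1} λ_i/μ_{i+1}
= (6-0)×3.1/3.9 × (6-1)×3.1/3.9 × (6-2)×3.1/3.9 × (6-3)×3.1/3.9
= 143.7113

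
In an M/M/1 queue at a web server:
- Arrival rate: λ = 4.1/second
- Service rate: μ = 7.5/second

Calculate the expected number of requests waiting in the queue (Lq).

ρ = λ/μ = 4.1/7.5 = 0.5467
For M/M/1: Lq = λ²/(μ(μ-λ))
Lq = 16.81/(7.5 × 3.40)
Lq = 0.6592 requests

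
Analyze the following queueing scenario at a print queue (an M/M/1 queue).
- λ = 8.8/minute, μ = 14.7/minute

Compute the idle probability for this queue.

ρ = λ/μ = 8.8/14.7 = 0.5986
P(0) = 1 - ρ = 1 - 0.5986 = 0.4014
The server is idle 40.14% of the time.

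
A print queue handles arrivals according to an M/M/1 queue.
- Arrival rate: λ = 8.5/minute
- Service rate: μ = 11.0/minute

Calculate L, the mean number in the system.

ρ = λ/μ = 8.5/11.0 = 0.7727
For M/M/1: L = λ/(μ-λ)
L = 8.5/(11.0-8.5) = 8.5/2.50
L = 3.4000 jobs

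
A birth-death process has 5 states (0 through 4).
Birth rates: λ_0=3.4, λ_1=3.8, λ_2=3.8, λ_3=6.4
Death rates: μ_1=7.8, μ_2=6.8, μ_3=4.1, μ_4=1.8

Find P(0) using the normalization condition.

Ratios P(n)/P(0) = (λ₀···λₙ₋₁)/(μ₁···μₙ):
P(1)/P(0) = (3.4)/(7.8) = 0.4359
P(2)/P(0) = (3.4×3.8)/(7.8×6.8) = 0.2436
P(3)/P(0) = (3.4×3.8×3.8)/(7.8×6.8×4.1) = 0.2258
P(4)/P(0) = (3.4×3.8×3.8×6.4)/(7.8×6.8×4.1×1.8) = 0.8027

Normalization: ∑ P(n) = 1
P(0) × (1.0000 + 0.4359 + 0.2436 + 0.2258 + 0.8027) = 1
P(0) × 2.7080 = 1
P(0) = 1/2.7080 = 0.3693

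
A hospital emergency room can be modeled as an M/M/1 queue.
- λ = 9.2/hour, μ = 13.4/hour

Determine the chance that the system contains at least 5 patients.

ρ = λ/μ = 9.2/13.4 = 0.6866
P(N ≥ n) = ρⁿ
P(N ≥ 5) = 0.6866^5
P(N ≥ 5) = 0.1526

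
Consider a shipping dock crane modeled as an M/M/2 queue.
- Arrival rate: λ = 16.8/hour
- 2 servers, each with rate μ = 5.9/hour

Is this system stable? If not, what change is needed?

Stability requires ρ = λ/(cμ) < 1
ρ = 16.8/(2 × 5.9) = 16.8/11.80 = 1.4237
Since 1.4237 ≥ 1, the system is UNSTABLE.
Need c > λ/μ = 16.8/5.9 = 2.85.
Minimum servers needed: c = 3.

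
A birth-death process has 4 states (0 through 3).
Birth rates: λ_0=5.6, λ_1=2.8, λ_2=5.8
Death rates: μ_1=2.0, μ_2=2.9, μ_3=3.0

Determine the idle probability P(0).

Ratios P(n)/P(0) = (λ₀···λₙ₋₁)/(μ₁···μₙ):
P(1)/P(0) = (5.6)/(2.0) = 2.8000
P(2)/P(0) = (5.6×2.8)/(2.0×2.9) = 2.7034
P(3)/P(0) = (5.6×2.8×5.8)/(2.0×2.9×3.0) = 5.2267

Normalization: ∑ P(n) = 1
P(0) × (1.0000 + 2.8000 + 2.7034 + 5.2267) = 1
P(0) × 11.7301 = 1
P(0) = 1/11.7301 = 0.08525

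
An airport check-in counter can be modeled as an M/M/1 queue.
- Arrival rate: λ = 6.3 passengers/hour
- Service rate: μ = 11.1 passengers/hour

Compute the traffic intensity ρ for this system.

Server utilization: ρ = λ/μ
ρ = 6.3/11.1 = 0.5676
The server is busy 56.76% of the time.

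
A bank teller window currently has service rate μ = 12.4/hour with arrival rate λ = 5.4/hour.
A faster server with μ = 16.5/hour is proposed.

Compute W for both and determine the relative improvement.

System 1: ρ₁ = 5.4/12.4 = 0.4355, W₁ = 1/(12.4-5.4) = 0.14286
System 2: ρ₂ = 5.4/16.5 = 0.3273, W₂ = 1/(16.5-5.4) = 0.090090
Improvement: (W₁-W₂)/W₁ = (0.14286-0.090090)/0.14286 = 36.94%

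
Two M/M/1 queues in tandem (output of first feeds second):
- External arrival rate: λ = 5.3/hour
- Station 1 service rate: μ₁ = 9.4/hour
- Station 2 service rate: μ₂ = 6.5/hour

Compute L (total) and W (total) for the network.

By Jackson's theorem, each station behaves as independent M/M/1.
Station 1: ρ₁ = 5.3/9.4 = 0.5638, L₁ = ρ₁/(1-ρ₁) = λ/(μ₁-λ) = 5.3/4.10 = 1.29268
Station 2: ρ₂ = 5.3/6.5 = 0.8154, L₂ = ρ₂/(1-ρ₂) = λ/(μ₂-λ) = 5.3/1.20 = 4.41667
Total: L = L₁ + L₂ = 1.29268 + 4.41667 = 5.7093
W = L/λ = 5.7093/5.3 = 1.0772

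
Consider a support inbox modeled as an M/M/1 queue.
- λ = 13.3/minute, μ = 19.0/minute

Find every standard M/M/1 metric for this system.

Step 1: ρ = λ/μ = 13.3/19.0 = 0.7000
Step 2: L = λ/(μ-λ) = 13.3/5.70 = 2.3333
Step 3: Lq = λ²/(μ(μ-λ)) = 176.89/(19.0×5.70) = 1.6333
Step 4: W = 1/(μ-λ) = 1/5.70 = 0.175439
Step 5: Wq = λ/(μ(μ-λ)) = 13.3/(19.0×5.70) = 0.1228
Step 6: P(0) = 1-ρ = 0.3000
Verify: L = λW = 13.3×0.175439 = 2.3333 ✔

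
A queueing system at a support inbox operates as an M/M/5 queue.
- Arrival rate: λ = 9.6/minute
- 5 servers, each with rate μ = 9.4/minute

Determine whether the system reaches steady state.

Stability requires ρ = λ/(cμ) < 1
ρ = 9.6/(5 × 9.4) = 9.6/47.00 = 0.2043
Since 0.2043 < 1, the system is STABLE.
The servers are busy 20.43% of the time.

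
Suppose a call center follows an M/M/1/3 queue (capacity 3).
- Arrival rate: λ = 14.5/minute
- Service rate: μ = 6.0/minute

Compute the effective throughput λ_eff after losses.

ρ = λ/μ = 14.5/6.0 = 2.4167
P₀ = (1-ρ)/(1-ρ^(K+1)) = (1-2.4167)/(1-2.4167^4) = -1.4167/-33.1107 = 0.04279
P_K = P₀×ρ^K = 0.042787 × 2.4167^3 = 0.042787 × 14.1146 = 0.6039
λ_eff = λ(1-P_K) = 14.5 × (1 - 0.60391) = 14.5 × 0.39609 = 5.7433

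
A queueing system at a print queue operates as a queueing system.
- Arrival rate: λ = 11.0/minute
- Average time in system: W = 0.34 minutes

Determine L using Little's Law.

Little's Law: L = λW
L = 11.0 × 0.34 = 3.7400 jobs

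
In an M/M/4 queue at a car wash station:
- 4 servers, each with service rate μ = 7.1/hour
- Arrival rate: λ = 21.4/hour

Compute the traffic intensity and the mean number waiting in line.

Traffic intensity: ρ = λ/(cμ) = 21.4/(4×7.1) = 0.7535
Since ρ = 0.7535 < 1, system is stable.
Offered load a = λ/μ = cρ = 21.4/7.1 = 3.0141
P₀ = [ Σₙ₌₀^3 aⁿ/n! + a^4/(4!(1-ρ)) ]⁻¹
Σ = a^0/0! + a^1/1! + a^2/2! + a^3/3! = 1.00000 + 3.01408 + 4.54235 + 4.56368 = 13.1201
a^4/(4!(1-ρ)) = 82.5319/(24 × 0.24648) = 13.9518
P₀ = 1/(13.1201 + 13.9518) = 0.03694
Lq = P₀·a^4·ρ / (4!(1-ρ)²) = 0.036939 × 82.5319 × 0.75352 / (24 × 0.060752) = 1.5755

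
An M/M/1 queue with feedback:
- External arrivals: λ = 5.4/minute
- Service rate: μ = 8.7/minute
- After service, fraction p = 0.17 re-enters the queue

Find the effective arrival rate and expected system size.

Effective arrival rate: λ_eff = λ/(1-p) = 5.4/(1-0.17) = 5.4/0.83 = 6.5060
ρ = λ_eff/μ = 6.5060/8.7 = 0.74782
L = ρ/(1-ρ) = 0.74782/(1-0.74782) = 2.9654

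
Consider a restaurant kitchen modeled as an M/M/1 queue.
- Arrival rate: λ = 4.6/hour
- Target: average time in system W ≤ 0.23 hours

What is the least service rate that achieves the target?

For M/M/1: W = 1/(μ-λ)
Need W ≤ 0.23, so 1/(μ-λ) ≤ 0.23
μ - λ ≥ 1/0.23 = 4.3478
μ ≥ 4.6 + 4.3478 = 8.9478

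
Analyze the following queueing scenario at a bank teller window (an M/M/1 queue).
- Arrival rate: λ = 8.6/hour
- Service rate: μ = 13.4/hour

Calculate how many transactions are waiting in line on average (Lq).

ρ = λ/μ = 8.6/13.4 = 0.6418
For M/M/1: Lq = λ²/(μ(μ-λ))
Lq = 73.96/(13.4 × 4.80)
Lq = 1.1499 transactions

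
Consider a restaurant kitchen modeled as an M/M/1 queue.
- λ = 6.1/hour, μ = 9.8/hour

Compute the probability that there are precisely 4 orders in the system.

ρ = λ/μ = 6.1/9.8 = 0.622449
P(n) = (1-ρ)ρⁿ
P(4) = (1-0.622449) × 0.622449^4
P(4) = 0.37755 × 0.15011
P(4) = 0.05667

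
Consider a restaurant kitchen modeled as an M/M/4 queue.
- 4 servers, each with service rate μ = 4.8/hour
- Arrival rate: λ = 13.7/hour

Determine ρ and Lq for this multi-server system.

Traffic intensity: ρ = λ/(cμ) = 13.7/(4×4.8) = 0.7135
Since ρ = 0.7135 < 1, system is stable.
Offered load a = λ/μ = cρ = 13.7/4.8 = 2.8542
P₀ = [ Σₙ₌₀^3 aⁿ/n! + a^4/(4!(1-ρ)) ]⁻¹
Σ = a^0/0! + a^1/1! + a^2/2! + a^3/3! = 1.0000 + 2.8542 + 4.0731 + 3.8751 = 11.8024
a^4/(4!(1-ρ)) = 66.3617/(24 × 0.28646) = 9.6526
P₀ = 1/(11.8024 + 9.6526) = 0.04661
Lq = P₀·a^4·ρ / (4!(1-ρ)²) = 0.046609 × 66.3617 × 0.71354 / (24 × 0.082058) = 1.1207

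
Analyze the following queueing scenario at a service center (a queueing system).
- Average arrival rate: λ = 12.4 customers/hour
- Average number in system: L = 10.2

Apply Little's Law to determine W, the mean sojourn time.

Little's Law: L = λW, so W = L/λ
W = 10.2/12.4 = 0.8226 hours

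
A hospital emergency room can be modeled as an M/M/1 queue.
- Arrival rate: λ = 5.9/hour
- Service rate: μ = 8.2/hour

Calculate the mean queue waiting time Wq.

First, compute utilization: ρ = λ/μ = 5.9/8.2 = 0.7195
For M/M/1: Wq = λ/(μ(μ-λ))
Wq = 5.9/(8.2 × (8.2-5.9))
Wq = 5.9/(8.2 × 2.30)
Wq = 0.3128 hours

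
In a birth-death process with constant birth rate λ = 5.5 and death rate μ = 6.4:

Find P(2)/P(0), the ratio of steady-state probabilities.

For constant rates: P(n)/P(0) = (λ/μ)^n
P(2)/P(0) = (5.5/6.4)^2 = 0.85938^2 = 0.7385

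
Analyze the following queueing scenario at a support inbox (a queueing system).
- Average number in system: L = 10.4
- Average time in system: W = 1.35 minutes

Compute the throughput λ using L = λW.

Little's Law: L = λW, so λ = L/W
λ = 10.4/1.35 = 7.7037 emails/minute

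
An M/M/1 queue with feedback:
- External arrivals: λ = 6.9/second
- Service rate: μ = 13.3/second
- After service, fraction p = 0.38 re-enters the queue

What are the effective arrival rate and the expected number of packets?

Effective arrival rate: λ_eff = λ/(1-p) = 6.9/(1-0.38) = 6.9/0.62 = 11.1290
ρ = λ_eff/μ = 11.1290/13.3 = 0.83677
L = ρ/(1-ρ) = 0.83677/(1-0.83677) = 5.1263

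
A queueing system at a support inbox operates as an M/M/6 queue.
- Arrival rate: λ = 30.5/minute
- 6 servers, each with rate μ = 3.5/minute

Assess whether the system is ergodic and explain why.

Stability requires ρ = λ/(cμ) < 1
ρ = 30.5/(6 × 3.5) = 30.5/21.00 = 1.4524
Since 1.4524 ≥ 1, the system is UNSTABLE.
Need c > λ/μ = 30.5/3.5 = 8.71.
Minimum servers needed: c = 9.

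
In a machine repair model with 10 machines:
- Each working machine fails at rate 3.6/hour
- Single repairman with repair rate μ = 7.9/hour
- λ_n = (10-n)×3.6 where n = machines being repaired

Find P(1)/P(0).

P(1)/P(0) = ∏_{i=0}^{1-1} λ_i/μ_{i+1}
= (10-0)×3.6/7.9
= 4.5570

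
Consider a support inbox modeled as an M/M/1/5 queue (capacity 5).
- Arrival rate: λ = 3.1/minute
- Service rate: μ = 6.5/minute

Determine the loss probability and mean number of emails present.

ρ = λ/μ = 3.1/6.5 = 0.4769
P₀ = (1-ρ)/(1-ρ^(K+1)) = (1-0.4769)/(1-0.4769^6) = 0.5231/0.9882 = 0.5293
P_K = P₀×ρ^K = 0.5293 × 0.4769^5 = 0.5293 × 0.02467 = 0.01306
Blocking probability P_5 = 0.01306 (1.31%)
L = ρ[1 - (K+1)ρ^K + Kρ^(K+1)] / [(1-ρ)(1-ρ^(K+1))]
L = 0.4769 × (1 - 6×0.024668 + 5×0.011764) / ((1 - 0.4769) × (1 - 0.011764)) = 0.8403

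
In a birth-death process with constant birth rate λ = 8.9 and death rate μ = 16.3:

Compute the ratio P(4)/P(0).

For constant rates: P(n)/P(0) = (λ/μ)^n
P(4)/P(0) = (8.9/16.3)^4 = 0.54601^4 = 0.08888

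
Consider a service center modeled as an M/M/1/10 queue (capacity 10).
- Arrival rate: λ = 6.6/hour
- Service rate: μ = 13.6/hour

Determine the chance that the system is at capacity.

ρ = λ/μ = 6.6/13.6 = 0.48529
P₀ = (1-ρ)/(1-ρ^(K+1)) = (1-0.48529)/(1-0.48529^11) = 0.5147/0.9996 = 0.5149
P_K = P₀×ρ^K = 0.5149 × 0.48529^10 = 0.5149 × 0.0007245 = 0.0003730
Blocking probability = 0.03730%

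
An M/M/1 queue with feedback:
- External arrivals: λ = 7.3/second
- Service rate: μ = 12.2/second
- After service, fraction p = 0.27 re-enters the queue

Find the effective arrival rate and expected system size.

Effective arrival rate: λ_eff = λ/(1-p) = 7.3/(1-0.27) = 7.3/0.73 = 10.0000
ρ = λ_eff/μ = 10.0000/12.2 = 0.819672
L = ρ/(1-ρ) = 0.819672/(1-0.819672) = 4.5455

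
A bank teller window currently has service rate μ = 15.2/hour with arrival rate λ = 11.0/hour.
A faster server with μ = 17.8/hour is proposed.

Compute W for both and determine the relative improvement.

System 1: ρ₁ = 11.0/15.2 = 0.7237, W₁ = 1/(15.2-11.0) = 0.23810
System 2: ρ₂ = 11.0/17.8 = 0.6180, W₂ = 1/(17.8-11.0) = 0.14706
Improvement: (W₁-W₂)/W₁ = (0.23810-0.14706)/0.23810 = 38.24%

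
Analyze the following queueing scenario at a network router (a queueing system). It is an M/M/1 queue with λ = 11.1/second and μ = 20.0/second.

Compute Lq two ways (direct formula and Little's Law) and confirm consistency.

Method 1 (direct): Lq = λ²/(μ(μ-λ)) = 123.21/(20.0 × 8.90) = 0.6922

Method 2 (Little's Law):
W = 1/(μ-λ) = 1/8.90 = 0.11236
Wq = W - 1/μ = 0.11236 - 0.050000 = 0.06236
Lq = λWq = 11.1 × 0.06236 = 0.6922 ✔ (matches Method 1)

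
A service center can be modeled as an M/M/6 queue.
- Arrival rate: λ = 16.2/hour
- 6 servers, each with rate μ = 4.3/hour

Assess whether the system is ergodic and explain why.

Stability requires ρ = λ/(cμ) < 1
ρ = 16.2/(6 × 4.3) = 16.2/25.80 = 0.6279
Since 0.6279 < 1, the system is STABLE.
The servers are busy 62.79% of the time.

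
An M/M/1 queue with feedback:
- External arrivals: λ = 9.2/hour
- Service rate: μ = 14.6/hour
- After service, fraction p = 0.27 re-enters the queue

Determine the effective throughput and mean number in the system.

Effective arrival rate: λ_eff = λ/(1-p) = 9.2/(1-0.27) = 9.2/0.73 = 12.60274
ρ = λ_eff/μ = 12.60274/14.6 = 0.863201
L = ρ/(1-ρ) = 0.863201/(1-0.863201) = 6.3100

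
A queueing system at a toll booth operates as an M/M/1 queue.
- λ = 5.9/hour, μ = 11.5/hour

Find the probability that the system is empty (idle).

ρ = λ/μ = 5.9/11.5 = 0.5130
P(0) = 1 - ρ = 1 - 0.5130 = 0.4870
The server is idle 48.70% of the time.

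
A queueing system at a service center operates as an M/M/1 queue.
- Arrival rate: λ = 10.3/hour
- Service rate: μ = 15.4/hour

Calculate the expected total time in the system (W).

First, compute utilization: ρ = λ/μ = 10.3/15.4 = 0.6688
For M/M/1: W = 1/(μ-λ)
W = 1/(15.4-10.3) = 1/5.10
W = 0.1961 hours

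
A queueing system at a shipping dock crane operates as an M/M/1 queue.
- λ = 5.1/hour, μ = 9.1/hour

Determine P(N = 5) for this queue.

ρ = λ/μ = 5.1/9.1 = 0.5604
P(n) = (1-ρ)ρⁿ
P(5) = (1-0.5604) × 0.5604^5
P(5) = 0.4396 × 0.05527
P(5) = 0.02430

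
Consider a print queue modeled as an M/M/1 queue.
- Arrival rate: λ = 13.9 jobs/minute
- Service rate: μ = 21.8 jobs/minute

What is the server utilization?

Server utilization: ρ = λ/μ
ρ = 13.9/21.8 = 0.6376
The server is busy 63.76% of the time.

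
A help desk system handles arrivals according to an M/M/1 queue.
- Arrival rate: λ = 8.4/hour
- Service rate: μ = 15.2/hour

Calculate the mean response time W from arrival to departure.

First, compute utilization: ρ = λ/μ = 8.4/15.2 = 0.5526
For M/M/1: W = 1/(μ-λ)
W = 1/(15.2-8.4) = 1/6.80
W = 0.1471 hours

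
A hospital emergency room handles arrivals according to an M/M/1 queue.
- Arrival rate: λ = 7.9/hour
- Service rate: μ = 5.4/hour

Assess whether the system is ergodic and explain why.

Stability requires ρ = λ/(cμ) < 1
ρ = 7.9/(1 × 5.4) = 7.9/5.40 = 1.4630
Since 1.4630 ≥ 1, the system is UNSTABLE.
Queue grows without bound. Need μ > λ = 7.9.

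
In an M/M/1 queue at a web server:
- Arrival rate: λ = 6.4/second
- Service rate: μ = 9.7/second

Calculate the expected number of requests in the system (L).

ρ = λ/μ = 6.4/9.7 = 0.6598
For M/M/1: L = λ/(μ-λ)
L = 6.4/(9.7-6.4) = 6.4/3.30
L = 1.9394 requests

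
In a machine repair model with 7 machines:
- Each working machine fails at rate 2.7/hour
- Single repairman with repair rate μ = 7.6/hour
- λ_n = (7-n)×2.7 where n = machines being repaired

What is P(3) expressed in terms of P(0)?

P(3)/P(0) = ∏_{i=0}^{3-1} λ_i/μ_{i+1}
= (7-0)×2.7/7.6 × (7-1)×2.7/7.6 × (7-2)×2.7/7.6
= 9.4161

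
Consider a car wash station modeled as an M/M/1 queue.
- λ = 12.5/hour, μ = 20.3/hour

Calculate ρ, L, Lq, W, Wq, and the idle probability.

Step 1: ρ = λ/μ = 12.5/20.3 = 0.6158
Step 2: L = λ/(μ-λ) = 12.5/7.80 = 1.6026
Step 3: Lq = λ²/(μ(μ-λ)) = 156.25/(20.3×7.80) = 0.9868
Step 4: W = 1/(μ-λ) = 1/7.80 = 0.12821
Step 5: Wq = λ/(μ(μ-λ)) = 12.5/(20.3×7.80) = 0.07894
Step 6: P(0) = 1-ρ = 0.3842
Verify: L = λW = 12.5×0.12821 = 1.6026 ✔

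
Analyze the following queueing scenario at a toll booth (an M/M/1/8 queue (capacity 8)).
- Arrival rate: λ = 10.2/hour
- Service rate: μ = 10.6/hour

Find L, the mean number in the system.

ρ = λ/μ = 10.2/10.6 = 0.962264
P₀ = (1-ρ)/(1-ρ^(K+1)) = (1-0.962264)/(1-0.962264^9) = 0.03774/0.2926 = 0.1290
P_K = P₀×ρ^K = 0.12896 × 0.962264^8 = 0.12896 × 0.73511 = 0.09480
L = ρ[1 - (K+1)ρ^K + Kρ^(K+1)] / [(1-ρ)(1-ρ^(K+1))]
L = 0.962264 × (1 - 9×0.7351127 + 8×0.7073725) / ((1 - 0.962264) × (1 - 0.7073725)) = 3.7441 vehicles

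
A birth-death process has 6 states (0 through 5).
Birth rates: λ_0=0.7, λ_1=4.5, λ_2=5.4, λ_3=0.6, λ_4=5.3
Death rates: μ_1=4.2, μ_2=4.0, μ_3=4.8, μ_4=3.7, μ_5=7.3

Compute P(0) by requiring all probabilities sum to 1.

Ratios P(n)/P(0) = (λ₀···λₙ₋₁)/(μ₁···μₙ):
P(1)/P(0) = (0.7)/(4.2) = 0.1667
P(2)/P(0) = (0.7×4.5)/(4.2×4.0) = 0.1875
P(3)/P(0) = (0.7×4.5×5.4)/(4.2×4.0×4.8) = 0.2109
P(4)/P(0) = (0.7×4.5×5.4×0.6)/(4.2×4.0×4.8×3.7) = 0.03421
P(5)/P(0) = (0.7×4.5×5.4×0.6×5.3)/(4.2×4.0×4.8×3.7×7.3) = 0.02483

Normalization: ∑ P(n) = 1
P(0) × (1.0000 + 0.1667 + 0.1875 + 0.2109 + 0.03421 + 0.02483) = 1
P(0) × 1.6241 = 1
P(0) = 1/1.6241 = 0.6157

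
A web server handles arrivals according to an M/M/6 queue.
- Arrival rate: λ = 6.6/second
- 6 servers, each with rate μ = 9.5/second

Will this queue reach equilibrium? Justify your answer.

Stability requires ρ = λ/(cμ) < 1
ρ = 6.6/(6 × 9.5) = 6.6/57.00 = 0.1158
Since 0.1158 < 1, the system is STABLE.
The servers are busy 11.58% of the time.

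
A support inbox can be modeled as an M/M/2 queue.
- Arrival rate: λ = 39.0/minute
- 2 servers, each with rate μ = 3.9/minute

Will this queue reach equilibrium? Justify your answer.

Stability requires ρ = λ/(cμ) < 1
ρ = 39.0/(2 × 3.9) = 39.0/7.80 = 5.0000
Since 5.0000 ≥ 1, the system is UNSTABLE.
Need c > λ/μ = 39.0/3.9 = 10.00.
Minimum servers needed: c = 11.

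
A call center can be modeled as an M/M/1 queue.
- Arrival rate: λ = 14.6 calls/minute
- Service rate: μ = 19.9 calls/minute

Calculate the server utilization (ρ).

Server utilization: ρ = λ/μ
ρ = 14.6/19.9 = 0.7337
The server is busy 73.37% of the time.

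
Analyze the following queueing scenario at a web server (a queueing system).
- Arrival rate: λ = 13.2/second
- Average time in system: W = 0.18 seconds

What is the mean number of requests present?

Little's Law: L = λW
L = 13.2 × 0.18 = 2.3760 requests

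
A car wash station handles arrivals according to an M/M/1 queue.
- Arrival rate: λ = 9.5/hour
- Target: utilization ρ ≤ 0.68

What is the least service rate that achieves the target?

ρ = λ/μ, so μ = λ/ρ
μ ≥ 9.5/0.68 = 13.9706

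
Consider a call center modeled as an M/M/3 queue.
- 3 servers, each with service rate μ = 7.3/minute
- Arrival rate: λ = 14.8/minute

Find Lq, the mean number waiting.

Traffic intensity: ρ = λ/(cμ) = 14.8/(3×7.3) = 0.6758
Since ρ = 0.6758 < 1, system is stable.
Offered load a = λ/μ = cρ = 14.8/7.3 = 2.0274
P₀ = [ Σₙ₌₀^2 aⁿ/n! + a^3/(3!(1-ρ)) ]⁻¹
Σ = a^0/0! + a^1/1! + a^2/2! = 1.0000 + 2.0274 + 2.0552 = 5.0826
a^3/(3!(1-ρ)) = 8.3333/(6 × 0.3242) = 4.2840
P₀ = 1/(5.0826 + 4.2840) = 0.1068
Lq = P₀·a^3·ρ / (3!(1-ρ)²) = 0.106763 × 8.33329 × 0.675799 / (6 × 0.105106) = 0.9534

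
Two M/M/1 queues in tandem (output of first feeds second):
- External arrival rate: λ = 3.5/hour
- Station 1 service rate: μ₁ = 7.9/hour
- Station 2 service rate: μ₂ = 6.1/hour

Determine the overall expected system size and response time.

By Jackson's theorem, each station behaves as independent M/M/1.
Station 1: ρ₁ = 3.5/7.9 = 0.4430, L₁ = ρ₁/(1-ρ₁) = λ/(μ₁-λ) = 3.5/4.40 = 0.795455
Station 2: ρ₂ = 3.5/6.1 = 0.5738, L₂ = ρ₂/(1-ρ₂) = λ/(μ₂-λ) = 3.5/2.60 = 1.34615
Total: L = L₁ + L₂ = 0.795455 + 1.34615 = 2.1416
W = L/λ = 2.1416/3.5 = 0.6119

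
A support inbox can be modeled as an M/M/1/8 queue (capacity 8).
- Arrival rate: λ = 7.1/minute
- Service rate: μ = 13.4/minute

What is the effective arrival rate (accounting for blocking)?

ρ = λ/μ = 7.1/13.4 = 0.52985
P₀ = (1-ρ)/(1-ρ^(K+1)) = (1-0.52985)/(1-0.52985^9) = 0.4701/0.9967 = 0.4717
P_K = P₀×ρ^K = 0.4717 × 0.52985^8 = 0.4717 × 0.006212 = 0.002930
λ_eff = λ(1-P_K) = 7.1 × (1 - 0.002930) = 7.1 × 0.99707 = 7.0792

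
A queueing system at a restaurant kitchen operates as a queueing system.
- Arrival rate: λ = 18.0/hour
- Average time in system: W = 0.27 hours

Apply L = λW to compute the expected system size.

Little's Law: L = λW
L = 18.0 × 0.27 = 4.8600 orders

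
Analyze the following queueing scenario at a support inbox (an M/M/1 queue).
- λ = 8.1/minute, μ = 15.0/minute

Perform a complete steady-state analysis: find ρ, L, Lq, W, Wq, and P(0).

Step 1: ρ = λ/μ = 8.1/15.0 = 0.5400
Step 2: L = λ/(μ-λ) = 8.1/6.90 = 1.1739
Step 3: Lq = λ²/(μ(μ-λ)) = 65.61/(15.0×6.90) = 0.6339
Step 4: W = 1/(μ-λ) = 1/6.90 = 0.14493
Step 5: Wq = λ/(μ(μ-λ)) = 8.1/(15.0×6.90) = 0.07826
Step 6: P(0) = 1-ρ = 0.4600
Verify: L = λW = 8.1×0.14493 = 1.1739 ✔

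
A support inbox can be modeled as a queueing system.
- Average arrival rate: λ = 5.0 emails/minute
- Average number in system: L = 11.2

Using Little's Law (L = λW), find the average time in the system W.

Little's Law: L = λW, so W = L/λ
W = 11.2/5.0 = 2.2400 minutes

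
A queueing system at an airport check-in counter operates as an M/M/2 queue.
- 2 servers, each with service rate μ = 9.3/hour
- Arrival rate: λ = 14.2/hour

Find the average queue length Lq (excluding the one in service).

Traffic intensity: ρ = λ/(cμ) = 14.2/(2×9.3) = 0.7634
Since ρ = 0.7634 < 1, system is stable.
Offered load a = λ/μ = cρ = 14.2/9.3 = 1.5269
P₀ = [ Σₙ₌₀^1 aⁿ/n! + a^2/(2!(1-ρ)) ]⁻¹
Σ = a^0/0! + a^1/1! = 1.0000 + 1.5269 = 2.5269
a^2/(2!(1-ρ)) = 2.3314/(2 × 0.23656) = 4.9277
P₀ = 1/(2.5269 + 4.9277) = 0.1341
Lq = P₀·a^2·ρ / (2!(1-ρ)²) = 0.134146 × 2.33137 × 0.763441 / (2 × 0.0559602) = 2.1333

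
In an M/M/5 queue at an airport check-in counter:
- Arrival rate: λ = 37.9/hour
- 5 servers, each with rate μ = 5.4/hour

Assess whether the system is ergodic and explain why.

Stability requires ρ = λ/(cμ) < 1
ρ = 37.9/(5 × 5.4) = 37.9/27.00 = 1.4037
Since 1.4037 ≥ 1, the system is UNSTABLE.
Need c > λ/μ = 37.9/5.4 = 7.02.
Minimum servers needed: c = 8.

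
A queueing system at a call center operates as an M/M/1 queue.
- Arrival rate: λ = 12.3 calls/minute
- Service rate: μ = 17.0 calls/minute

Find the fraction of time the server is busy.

Server utilization: ρ = λ/μ
ρ = 12.3/17.0 = 0.7235
The server is busy 72.35% of the time.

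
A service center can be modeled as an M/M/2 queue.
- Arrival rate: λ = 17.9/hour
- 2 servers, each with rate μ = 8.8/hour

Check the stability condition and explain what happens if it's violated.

Stability requires ρ = λ/(cμ) < 1
ρ = 17.9/(2 × 8.8) = 17.9/17.60 = 1.0170
Since 1.0170 ≥ 1, the system is UNSTABLE.
Need c > λ/μ = 17.9/8.8 = 2.03.
Minimum servers needed: c = 3.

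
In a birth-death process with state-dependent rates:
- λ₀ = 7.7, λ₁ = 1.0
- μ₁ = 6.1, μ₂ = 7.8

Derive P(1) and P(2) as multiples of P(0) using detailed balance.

Balance equations:
State 0: λ₀P₀ = μ₁P₁ → P₁ = (λ₀/μ₁)P₀ = (7.7/6.1)P₀ = 1.2623P₀
State 1: P₂ = (λ₀λ₁)/(μ₁μ₂)P₀ = (7.7×1.0)/(6.1×7.8)P₀ = 0.1618P₀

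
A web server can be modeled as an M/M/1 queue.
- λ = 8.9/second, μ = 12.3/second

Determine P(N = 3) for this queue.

ρ = λ/μ = 8.9/12.3 = 0.7236
P(n) = (1-ρ)ρⁿ
P(3) = (1-0.7236) × 0.7236^3
P(3) = 0.2764 × 0.3789
P(3) = 0.1047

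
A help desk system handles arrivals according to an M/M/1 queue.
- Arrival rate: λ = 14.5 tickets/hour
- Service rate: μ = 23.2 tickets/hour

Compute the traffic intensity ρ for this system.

Server utilization: ρ = λ/μ
ρ = 14.5/23.2 = 0.6250
The server is busy 62.50% of the time.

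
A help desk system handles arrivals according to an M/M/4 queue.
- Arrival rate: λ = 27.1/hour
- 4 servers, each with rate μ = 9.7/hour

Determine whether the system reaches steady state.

Stability requires ρ = λ/(cμ) < 1
ρ = 27.1/(4 × 9.7) = 27.1/38.80 = 0.6985
Since 0.6985 < 1, the system is STABLE.
The servers are busy 69.85% of the time.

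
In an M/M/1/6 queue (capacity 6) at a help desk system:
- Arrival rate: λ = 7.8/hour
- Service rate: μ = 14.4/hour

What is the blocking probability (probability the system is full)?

ρ = λ/μ = 7.8/14.4 = 0.54167
P₀ = (1-ρ)/(1-ρ^(K+1)) = (1-0.54167)/(1-0.54167^7) = 0.4583/0.9863 = 0.4647
P_K = P₀×ρ^K = 0.4647 × 0.54167^6 = 0.4647 × 0.02526 = 0.01174
Blocking probability = 1.17%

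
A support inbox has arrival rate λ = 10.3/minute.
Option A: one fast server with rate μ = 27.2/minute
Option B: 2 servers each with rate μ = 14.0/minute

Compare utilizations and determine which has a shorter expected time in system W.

Option A: single server μ = 27.2 (M/M/1)
  ρ_A = 10.3/27.2 = 0.3787
  W_A = 1/(μ-λ) = 1/(27.2-10.3) = 1/16.90 = 0.05917

Option B: 2 servers μ = 14.0 (M/M/2)
  ρ_B = λ/(cμ) = 10.3/(2×14.0) = 0.3679
  Offered load a = λ/μ = cρ = 10.3/14.0 = 0.7357
  P₀ = [ Σₙ₌₀^1 aⁿ/n! + a^2/(2!(1-ρ)) ]⁻¹
  Σ = a^0/0! + a^1/1! = 1.0000 + 0.7357 = 1.7357
  a^2/(2!(1-ρ)) = 0.54128/(2 × 0.63214) = 0.4281
  P₀ = 1/(1.7357 + 0.4281) = 0.4621
  Lq = P₀·a^2·ρ / (2!(1-ρ)²) = 0.4621 × 0.5413 × 0.3679 / (2 × 0.3996) = 0.1151
  Wq_B = Lq/λ = 0.11514/10.3 = 0.01118
  W_B = Wq_B + 1/μ = 0.01118 + 0.07143 = 0.08261

Since W_A = 0.05917 < W_B = 0.08261, Option A (single fast server) has the shorter time in system.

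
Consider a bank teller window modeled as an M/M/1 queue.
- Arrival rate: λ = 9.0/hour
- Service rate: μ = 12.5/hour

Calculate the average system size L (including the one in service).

ρ = λ/μ = 9.0/12.5 = 0.7200
For M/M/1: L = λ/(μ-λ)
L = 9.0/(12.5-9.0) = 9.0/3.50
L = 2.5714 transactions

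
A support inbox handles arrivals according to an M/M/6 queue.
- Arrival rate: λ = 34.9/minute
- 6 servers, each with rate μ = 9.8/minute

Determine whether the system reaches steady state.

Stability requires ρ = λ/(cμ) < 1
ρ = 34.9/(6 × 9.8) = 34.9/58.80 = 0.5935
Since 0.5935 < 1, the system is STABLE.
The servers are busy 59.35% of the time.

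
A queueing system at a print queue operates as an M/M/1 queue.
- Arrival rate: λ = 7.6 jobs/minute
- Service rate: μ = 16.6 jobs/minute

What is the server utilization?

Server utilization: ρ = λ/μ
ρ = 7.6/16.6 = 0.4578
The server is busy 45.78% of the time.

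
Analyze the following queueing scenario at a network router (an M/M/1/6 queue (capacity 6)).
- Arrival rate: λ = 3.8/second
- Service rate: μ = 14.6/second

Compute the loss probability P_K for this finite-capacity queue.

ρ = λ/μ = 3.8/14.6 = 0.26027
P₀ = (1-ρ)/(1-ρ^(K+1)) = (1-0.26027)/(1-0.26027^7) = 0.7397/0.9999 = 0.7398
P_K = P₀×ρ^K = 0.73979 × 0.26027^6 = 0.73979 × 0.00031085 = 0.0002300
Blocking probability = 0.02300%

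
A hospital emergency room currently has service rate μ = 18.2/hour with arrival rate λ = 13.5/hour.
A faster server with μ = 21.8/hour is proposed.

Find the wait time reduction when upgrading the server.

System 1: ρ₁ = 13.5/18.2 = 0.7418, W₁ = 1/(18.2-13.5) = 0.2128
System 2: ρ₂ = 13.5/21.8 = 0.6193, W₂ = 1/(21.8-13.5) = 0.1205
Improvement: (W₁-W₂)/W₁ = (0.2128-0.1205)/0.2128 = 43.37%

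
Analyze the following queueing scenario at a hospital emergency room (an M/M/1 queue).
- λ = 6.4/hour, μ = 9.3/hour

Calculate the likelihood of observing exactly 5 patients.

ρ = λ/μ = 6.4/9.3 = 0.6882
P(n) = (1-ρ)ρⁿ
P(5) = (1-0.6882) × 0.6882^5
P(5) = 0.31180 × 0.15437
P(5) = 0.04813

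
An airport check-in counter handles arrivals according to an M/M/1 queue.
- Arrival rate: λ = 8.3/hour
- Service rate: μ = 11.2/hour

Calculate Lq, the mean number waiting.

ρ = λ/μ = 8.3/11.2 = 0.7411
For M/M/1: Lq = λ²/(μ(μ-λ))
Lq = 68.89/(11.2 × 2.90)
Lq = 2.1210 passengers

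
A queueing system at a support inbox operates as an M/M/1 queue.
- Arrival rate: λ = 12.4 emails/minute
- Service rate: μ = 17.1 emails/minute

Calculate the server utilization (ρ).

Server utilization: ρ = λ/μ
ρ = 12.4/17.1 = 0.7251
The server is busy 72.51% of the time.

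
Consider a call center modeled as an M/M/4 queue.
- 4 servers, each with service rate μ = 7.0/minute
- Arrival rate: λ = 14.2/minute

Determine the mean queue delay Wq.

Traffic intensity: ρ = λ/(cμ) = 14.2/(4×7.0) = 0.5071
Since ρ = 0.5071 < 1, system is stable.
Offered load a = λ/μ = cρ = 14.2/7.0 = 2.0286
P₀ = [ Σₙ₌₀^3 aⁿ/n! + a^4/(4!(1-ρ)) ]⁻¹
Σ = a^0/0! + a^1/1! + a^2/2! + a^3/3! = 1.00000 + 2.02857 + 2.05755 + 1.39130 = 6.4774
a^4/(4!(1-ρ)) = 16.9341/(24 × 0.49286) = 1.4316
P₀ = 1/(6.4774 + 1.4316) = 0.1264
Lq = P₀·a^4·ρ / (4!(1-ρ)²) = 0.12644 × 16.9341 × 0.50714 / (24 × 0.24291) = 0.1863
Wq = Lq/λ = 0.1863/14.2 = 0.01312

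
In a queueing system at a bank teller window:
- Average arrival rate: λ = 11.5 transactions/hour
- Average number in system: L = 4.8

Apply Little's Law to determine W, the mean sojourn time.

Little's Law: L = λW, so W = L/λ
W = 4.8/11.5 = 0.4174 hours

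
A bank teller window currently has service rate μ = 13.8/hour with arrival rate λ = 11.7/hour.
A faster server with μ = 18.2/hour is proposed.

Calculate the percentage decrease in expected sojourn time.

System 1: ρ₁ = 11.7/13.8 = 0.8478, W₁ = 1/(13.8-11.7) = 0.47619
System 2: ρ₂ = 11.7/18.2 = 0.6429, W₂ = 1/(18.2-11.7) = 0.15385
Improvement: (W₁-W₂)/W₁ = (0.47619-0.15385)/0.47619 = 67.69%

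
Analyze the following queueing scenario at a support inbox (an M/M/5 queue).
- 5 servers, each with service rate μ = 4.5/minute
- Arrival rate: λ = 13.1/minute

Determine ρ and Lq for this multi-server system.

Traffic intensity: ρ = λ/(cμ) = 13.1/(5×4.5) = 0.5822
Since ρ = 0.5822 < 1, system is stable.
Offered load a = λ/μ = cρ = 13.1/4.5 = 2.9111
P₀ = [ Σₙ₌₀^4 aⁿ/n! + a^5/(5!(1-ρ)) ]⁻¹
Σ = a^0/0! + a^1/1! + a^2/2! + a^3/3! + a^4/4! = 1.000000 + 2.911111 + 4.237284 + 4.111735 + 2.992429 = 15.2526
a^5/(5!(1-ρ)) = 209.0711/(120 × 0.41778) = 4.1703
P₀ = 1/(15.2526 + 4.1703) = 0.05149
Lq = P₀·a^5·ρ / (5!(1-ρ)²) = 0.051486 × 209.0711 × 0.58222 / (120 × 0.17454) = 0.2992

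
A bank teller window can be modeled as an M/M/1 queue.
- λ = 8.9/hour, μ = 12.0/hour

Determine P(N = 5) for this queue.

ρ = λ/μ = 8.9/12.0 = 0.74167
P(n) = (1-ρ)ρⁿ
P(5) = (1-0.74167) × 0.74167^5
P(5) = 0.25833 × 0.22442
P(5) = 0.05797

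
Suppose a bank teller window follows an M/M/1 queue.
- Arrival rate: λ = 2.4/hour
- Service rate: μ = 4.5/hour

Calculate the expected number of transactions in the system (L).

ρ = λ/μ = 2.4/4.5 = 0.5333
For M/M/1: L = λ/(μ-λ)
L = 2.4/(4.5-2.4) = 2.4/2.10
L = 1.1429 transactions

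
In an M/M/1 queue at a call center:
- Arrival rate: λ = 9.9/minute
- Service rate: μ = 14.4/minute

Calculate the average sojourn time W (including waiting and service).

First, compute utilization: ρ = λ/μ = 9.9/14.4 = 0.6875
For M/M/1: W = 1/(μ-λ)
W = 1/(14.4-9.9) = 1/4.50
W = 0.2222 minutes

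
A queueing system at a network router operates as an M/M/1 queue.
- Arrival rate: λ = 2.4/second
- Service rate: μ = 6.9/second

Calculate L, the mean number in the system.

ρ = λ/μ = 2.4/6.9 = 0.3478
For M/M/1: L = λ/(μ-λ)
L = 2.4/(6.9-2.4) = 2.4/4.50
L = 0.5333 packets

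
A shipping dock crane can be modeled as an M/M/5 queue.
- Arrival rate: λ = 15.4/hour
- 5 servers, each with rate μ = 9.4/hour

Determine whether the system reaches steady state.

Stability requires ρ = λ/(cμ) < 1
ρ = 15.4/(5 × 9.4) = 15.4/47.00 = 0.3277
Since 0.3277 < 1, the system is STABLE.
The servers are busy 32.77% of the time.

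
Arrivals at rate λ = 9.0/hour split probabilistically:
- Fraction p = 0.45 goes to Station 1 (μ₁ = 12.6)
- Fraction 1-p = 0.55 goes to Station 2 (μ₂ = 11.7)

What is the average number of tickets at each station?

Effective rates: λ₁ = 9.0×0.45 = 4.05, λ₂ = 9.0×0.55 = 4.95
Station 1: ρ₁ = 4.05/12.6 = 0.32143, L₁ = ρ₁/(1-ρ₁) = 0.32143/(1-0.32143) = 0.4737
Station 2: ρ₂ = 4.95/11.7 = 0.42308, L₂ = ρ₂/(1-ρ₂) = 0.42308/(1-0.42308) = 0.7333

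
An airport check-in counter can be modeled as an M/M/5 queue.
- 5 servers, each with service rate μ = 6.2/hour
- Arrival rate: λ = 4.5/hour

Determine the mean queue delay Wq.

Traffic intensity: ρ = λ/(cμ) = 4.5/(5×6.2) = 0.1452
Since ρ = 0.1452 < 1, system is stable.
Offered load a = λ/μ = cρ = 4.5/6.2 = 0.7258
P₀ = [ Σₙ₌₀^4 aⁿ/n! + a^5/(5!(1-ρ)) ]⁻¹
Σ = a^0/0! + a^1/1! + a^2/2! + a^3/3! + a^4/4! = 1.0000 + 0.7258 + 0.2634 + 0.06373 + 0.01156 = 2.0645
a^5/(5!(1-ρ)) = 0.20142/(120 × 0.85484) = 0.001964
P₀ = 1/(2.0645 + 0.001964) = 0.4839
Lq = P₀·a^5·ρ / (5!(1-ρ)²) = 0.4839 × 0.2014 × 0.1452 / (120 × 0.7307) = 0.0001614
Wq = Lq/λ = 0.00016135/4.5 = 0.00003586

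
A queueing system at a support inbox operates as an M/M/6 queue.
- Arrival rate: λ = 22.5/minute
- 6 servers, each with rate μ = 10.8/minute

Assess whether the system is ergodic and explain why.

Stability requires ρ = λ/(cμ) < 1
ρ = 22.5/(6 × 10.8) = 22.5/64.80 = 0.3472
Since 0.3472 < 1, the system is STABLE.
The servers are busy 34.72% of the time.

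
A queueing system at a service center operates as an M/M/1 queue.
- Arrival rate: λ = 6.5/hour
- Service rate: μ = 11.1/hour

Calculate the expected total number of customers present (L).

ρ = λ/μ = 6.5/11.1 = 0.5856
For M/M/1: L = λ/(μ-λ)
L = 6.5/(11.1-6.5) = 6.5/4.60
L = 1.4130 customers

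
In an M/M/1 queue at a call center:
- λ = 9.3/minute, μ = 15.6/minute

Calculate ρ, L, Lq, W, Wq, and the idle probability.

Step 1: ρ = λ/μ = 9.3/15.6 = 0.5962
Step 2: L = λ/(μ-λ) = 9.3/6.30 = 1.4762
Step 3: Lq = λ²/(μ(μ-λ)) = 86.49/(15.6×6.30) = 0.8800
Step 4: W = 1/(μ-λ) = 1/6.30 = 0.15873
Step 5: Wq = λ/(μ(μ-λ)) = 9.3/(15.6×6.30) = 0.09463
Step 6: P(0) = 1-ρ = 0.4038
Verify: L = λW = 9.3×0.15873 = 1.4762 ✔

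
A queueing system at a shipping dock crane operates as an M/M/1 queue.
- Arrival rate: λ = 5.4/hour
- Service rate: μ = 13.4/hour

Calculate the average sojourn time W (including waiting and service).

First, compute utilization: ρ = λ/μ = 5.4/13.4 = 0.4030
For M/M/1: W = 1/(μ-λ)
W = 1/(13.4-5.4) = 1/8.00
W = 0.1250 hours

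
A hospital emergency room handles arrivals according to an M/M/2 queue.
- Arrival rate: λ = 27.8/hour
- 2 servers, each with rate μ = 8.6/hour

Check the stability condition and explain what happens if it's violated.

Stability requires ρ = λ/(cμ) < 1
ρ = 27.8/(2 × 8.6) = 27.8/17.20 = 1.6163
Since 1.6163 ≥ 1, the system is UNSTABLE.
Need c > λ/μ = 27.8/8.6 = 3.23.
Minimum servers needed: c = 4.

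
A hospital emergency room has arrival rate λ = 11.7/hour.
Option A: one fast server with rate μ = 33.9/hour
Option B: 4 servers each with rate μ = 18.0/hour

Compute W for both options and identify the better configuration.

Option A: single server μ = 33.9 (M/M/1)
  ρ_A = 11.7/33.9 = 0.3451
  W_A = 1/(μ-λ) = 1/(33.9-11.7) = 1/22.20 = 0.04505

Option B: 4 servers μ = 18.0 (M/M/4)
  ρ_B = λ/(cμ) = 11.7/(4×18.0) = 0.1625
  Offered load a = λ/μ = cρ = 11.7/18.0 = 0.6500
  P₀ = [ Σₙ₌₀^3 aⁿ/n! + a^4/(4!(1-ρ)) ]⁻¹
  Σ = a^0/0! + a^1/1! + a^2/2! + a^3/3! = 1.0000 + 0.6500 + 0.2112 + 0.04577 = 1.9070
  a^4/(4!(1-ρ)) = 0.1785/(24 × 0.8375) = 0.008881
  P₀ = 1/(1.90702 + 0.00888091) = 0.5219
  Lq = P₀·a^4·ρ / (4!(1-ρ)²) = 0.52195 × 0.17851 × 0.16250 / (24 × 0.70141) = 0.0008994
  Wq_B = Lq/λ = 0.0008994/11.7 = 0.000076872
  W_B = Wq_B + 1/μ = 0.000076872 + 0.055556 = 0.05563

Since W_A = 0.04505 < W_B = 0.05563, Option A (single fast server) has the shorter time in system.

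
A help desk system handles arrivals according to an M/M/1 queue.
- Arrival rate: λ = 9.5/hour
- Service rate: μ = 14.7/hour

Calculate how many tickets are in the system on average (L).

ρ = λ/μ = 9.5/14.7 = 0.6463
For M/M/1: L = λ/(μ-λ)
L = 9.5/(14.7-9.5) = 9.5/5.20
L = 1.8269 tickets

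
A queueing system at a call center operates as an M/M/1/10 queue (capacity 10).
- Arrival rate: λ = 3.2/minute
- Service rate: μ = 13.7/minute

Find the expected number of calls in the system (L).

ρ = λ/μ = 3.2/13.7 = 0.23358
P₀ = (1-ρ)/(1-ρ^(K+1)) = (1-0.23358)/(1-0.23358^11) = 0.7664/1.0000 = 0.7664
P_K = P₀×ρ^K = 0.76642 × 0.23358^10 = 0.76642 × 0.00000048346 = 3.705e-07
L = ρ[1 - (K+1)ρ^K + Kρ^(K+1)] / [(1-ρ)(1-ρ^(K+1))]
L = 0.23358 × (1 - 11×4.835e-07 + 10×1.129e-07) / ((1 - 0.23358) × (1 - 1.129e-07)) = 0.3048 calls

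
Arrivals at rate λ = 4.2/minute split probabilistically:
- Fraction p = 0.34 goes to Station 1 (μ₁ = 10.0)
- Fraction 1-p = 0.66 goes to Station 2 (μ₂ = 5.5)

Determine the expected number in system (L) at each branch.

Effective rates: λ₁ = 4.2×0.34 = 1.428, λ₂ = 4.2×0.66 = 2.772
Station 1: ρ₁ = 1.428/10.0 = 0.1428, L₁ = ρ₁/(1-ρ₁) = 0.1428/(1-0.1428) = 0.1666
Station 2: ρ₂ = 2.772/5.5 = 0.5040, L₂ = ρ₂/(1-ρ₂) = 0.5040/(1-0.5040) = 1.0161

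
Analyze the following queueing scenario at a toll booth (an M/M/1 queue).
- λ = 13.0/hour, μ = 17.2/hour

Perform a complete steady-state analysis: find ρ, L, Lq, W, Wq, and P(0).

Step 1: ρ = λ/μ = 13.0/17.2 = 0.7558
Step 2: L = λ/(μ-λ) = 13.0/4.20 = 3.0952
Step 3: Lq = λ²/(μ(μ-λ)) = 169.00/(17.2×4.20) = 2.3394
Step 4: W = 1/(μ-λ) = 1/4.20 = 0.238095
Step 5: Wq = λ/(μ(μ-λ)) = 13.0/(17.2×4.20) = 0.1800
Step 6: P(0) = 1-ρ = 0.2442
Verify: L = λW = 13.0×0.238095 = 3.0952 ✔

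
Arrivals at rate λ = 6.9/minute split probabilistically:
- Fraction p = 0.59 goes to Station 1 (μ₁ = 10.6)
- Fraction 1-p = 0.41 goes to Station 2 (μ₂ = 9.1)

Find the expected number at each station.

Effective rates: λ₁ = 6.9×0.59 = 4.071, λ₂ = 6.9×0.41 = 2.829
Station 1: ρ₁ = 4.071/10.6 = 0.38406, L₁ = ρ₁/(1-ρ₁) = 0.38406/(1-0.38406) = 0.6235
Station 2: ρ₂ = 2.829/9.1 = 0.31088, L₂ = ρ₂/(1-ρ₂) = 0.31088/(1-0.31088) = 0.4511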